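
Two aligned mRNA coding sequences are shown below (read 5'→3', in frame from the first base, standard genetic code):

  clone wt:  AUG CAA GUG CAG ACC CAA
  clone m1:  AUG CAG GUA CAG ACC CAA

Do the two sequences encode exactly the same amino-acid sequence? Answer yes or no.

Codon 1: AUG Met / AUG Met — identical.
Codon 2: CAA Gln / CAG Gln — synonymous.
Codon 3: GUG Val / GUA Val — synonymous.
Codon 4: CAG Gln / CAG Gln — identical.
Codon 5: ACC Thr / ACC Thr — identical.
Codon 6: CAA Gln / CAA Gln — identical.
Nonsynonymous differences: 0 → same protein.

yes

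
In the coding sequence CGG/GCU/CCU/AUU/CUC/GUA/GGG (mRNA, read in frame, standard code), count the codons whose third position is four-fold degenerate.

Codon 1 CGG (Arg): third position 4-fold.
Codon 2 GCU (Ala): third position 4-fold.
Codon 3 CCU (Pro): third position 4-fold.
Codon 4 AUU (Ile): third position 3-fold.
Codon 5 CUC (Leu): third position 4-fold.
Codon 6 GUA (Val): third position 4-fold.
Codon 7 GGG (Gly): third position 4-fold.
Four-fold degenerate third positions: 6.

6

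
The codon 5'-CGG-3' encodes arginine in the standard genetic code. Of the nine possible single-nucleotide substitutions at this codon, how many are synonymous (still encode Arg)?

Position 1: AGG → 1 synonymous.
Position 2: none → 0 synonymous.
Position 3: CGU, CGC, CGA → 3 synonymous.
Total: 1 + 0 + 3 = 4.

4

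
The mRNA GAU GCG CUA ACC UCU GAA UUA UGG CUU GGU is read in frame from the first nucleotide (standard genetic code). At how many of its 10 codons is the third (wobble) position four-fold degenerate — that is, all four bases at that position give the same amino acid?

6

Codon 1 GAU (Asp): third position 2-fold.
Codon 2 GCG (Ala): third position 4-fold.
Codon 3 CUA (Leu): third position 4-fold.
Codon 4 ACC (Thr): third position 4-fold.
Codon 5 UCU (Ser): third position 4-fold.
Codon 6 GAA (Glu): third position 2-fold.
Codon 7 UUA (Leu): third position 2-fold.
Codon 8 UGG (Trp): third position 1-fold.
Codon 9 CUU (Leu): third position 4-fold.
Codon 10 GGU (Gly): third position 4-fold.
Four-fold degenerate third positions: 6.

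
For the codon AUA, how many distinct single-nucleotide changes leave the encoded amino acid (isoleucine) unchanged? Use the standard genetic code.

2

Position 1: none → 0 synonymous.
Position 2: none → 0 synonymous.
Position 3: AUU, AUC → 2 synonymous.
Total: 0 + 0 + 2 = 2.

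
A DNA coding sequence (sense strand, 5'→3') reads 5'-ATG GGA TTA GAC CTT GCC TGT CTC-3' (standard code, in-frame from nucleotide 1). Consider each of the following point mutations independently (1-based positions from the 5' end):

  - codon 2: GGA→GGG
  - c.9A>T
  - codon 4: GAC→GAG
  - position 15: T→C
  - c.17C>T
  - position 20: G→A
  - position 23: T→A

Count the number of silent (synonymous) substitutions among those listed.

Codon 2: GGA (Gly) → GGG (Gly) — synonymous.
Codon 3: TTA (Leu) → TTT (Phe) — missense.
Codon 4: GAC (Asp) → GAG (Glu) — missense.
Codon 5: CTT (Leu) → CTC (Leu) — synonymous.
Codon 6: GCC (Ala) → GTC (Val) — missense.
Codon 7: TGT (Cys) → TAT (Tyr) — missense.
Codon 8: CTC (Leu) → CAC (His) — missense.
Synonymous: 2 of 7.

2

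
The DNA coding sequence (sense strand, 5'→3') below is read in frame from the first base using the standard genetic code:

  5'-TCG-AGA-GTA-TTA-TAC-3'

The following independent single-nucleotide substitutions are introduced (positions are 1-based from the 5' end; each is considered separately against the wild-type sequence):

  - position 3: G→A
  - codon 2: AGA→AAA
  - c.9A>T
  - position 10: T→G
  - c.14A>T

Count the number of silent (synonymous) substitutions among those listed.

Codon 1: TCG (Ser) → TCA (Ser) — synonymous.
Codon 2: AGA (Arg) → AAA (Lys) — missense.
Codon 3: GTA (Val) → GTT (Val) — synonymous.
Codon 4: TTA (Leu) → GTA (Val) — missense.
Codon 5: TAC (Tyr) → TTC (Phe) — missense.
Synonymous: 2 of 5.

2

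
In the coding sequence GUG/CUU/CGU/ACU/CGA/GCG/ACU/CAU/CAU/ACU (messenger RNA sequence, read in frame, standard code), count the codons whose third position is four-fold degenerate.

8

Codon 1 GUG (Val): third position 4-fold.
Codon 2 CUU (Leu): third position 4-fold.
Codon 3 CGU (Arg): third position 4-fold.
Codon 4 ACU (Thr): third position 4-fold.
Codon 5 CGA (Arg): third position 4-fold.
Codon 6 GCG (Ala): third position 4-fold.
Codon 7 ACU (Thr): third position 4-fold.
Codon 8 CAU (His): third position 2-fold.
Codon 9 CAU (His): third position 2-fold.
Codon 10 ACU (Thr): third position 4-fold.
Four-fold degenerate third positions: 8.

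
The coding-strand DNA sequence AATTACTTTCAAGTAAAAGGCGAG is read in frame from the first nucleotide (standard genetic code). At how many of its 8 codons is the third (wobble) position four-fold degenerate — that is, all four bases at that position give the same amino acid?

2

Codon 1 AAT (Asn): third position 2-fold.
Codon 2 TAC (Tyr): third position 2-fold.
Codon 3 TTT (Phe): third position 2-fold.
Codon 4 CAA (Gln): third position 2-fold.
Codon 5 GTA (Val): third position 4-fold.
Codon 6 AAA (Lys): third position 2-fold.
Codon 7 GGC (Gly): third position 4-fold.
Codon 8 GAG (Glu): third position 2-fold.
Four-fold degenerate third positions: 2.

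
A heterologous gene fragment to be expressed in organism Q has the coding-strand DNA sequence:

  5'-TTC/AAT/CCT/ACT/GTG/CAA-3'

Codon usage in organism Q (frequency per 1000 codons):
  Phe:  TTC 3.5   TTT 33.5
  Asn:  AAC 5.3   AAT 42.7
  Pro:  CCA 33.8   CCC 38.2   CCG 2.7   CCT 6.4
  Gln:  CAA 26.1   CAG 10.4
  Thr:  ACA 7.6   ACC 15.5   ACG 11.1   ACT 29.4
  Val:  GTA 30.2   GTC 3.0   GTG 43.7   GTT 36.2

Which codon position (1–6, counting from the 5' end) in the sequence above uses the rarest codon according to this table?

1

Codon 1 TTC (Phe): 3.5 per 1000.
Codon 2 AAT (Asn): 42.7 per 1000.
Codon 3 CCT (Pro): 6.4 per 1000.
Codon 4 ACT (Thr): 29.4 per 1000.
Codon 5 GTG (Val): 43.7 per 1000.
Codon 6 CAA (Gln): 26.1 per 1000.
Lowest frequency is 3.5 at codon 1.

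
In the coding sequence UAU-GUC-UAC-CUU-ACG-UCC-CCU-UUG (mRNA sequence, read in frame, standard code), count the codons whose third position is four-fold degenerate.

Codon 1 UAU (Tyr): third position 2-fold.
Codon 2 GUC (Val): third position 4-fold.
Codon 3 UAC (Tyr): third position 2-fold.
Codon 4 CUU (Leu): third position 4-fold.
Codon 5 ACG (Thr): third position 4-fold.
Codon 6 UCC (Ser): third position 4-fold.
Codon 7 CCU (Pro): third position 4-fold.
Codon 8 UUG (Leu): third position 2-fold.
Four-fold degenerate third positions: 5.

5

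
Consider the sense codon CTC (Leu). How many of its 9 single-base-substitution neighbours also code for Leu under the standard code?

Position 1: none → 0 synonymous.
Position 2: none → 0 synonymous.
Position 3: CTT, CTA, CTG → 3 synonymous.
Total: 0 + 0 + 3 = 3.

3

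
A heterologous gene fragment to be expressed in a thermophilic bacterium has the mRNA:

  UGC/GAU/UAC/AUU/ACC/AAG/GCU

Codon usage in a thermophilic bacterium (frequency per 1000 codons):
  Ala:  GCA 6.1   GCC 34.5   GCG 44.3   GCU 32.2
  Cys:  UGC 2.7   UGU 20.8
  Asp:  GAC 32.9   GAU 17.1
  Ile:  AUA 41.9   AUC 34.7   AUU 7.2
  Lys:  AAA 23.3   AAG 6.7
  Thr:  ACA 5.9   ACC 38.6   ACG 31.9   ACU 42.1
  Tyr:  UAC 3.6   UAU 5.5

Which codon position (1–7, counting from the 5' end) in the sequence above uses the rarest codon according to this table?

Codon 1 UGC (Cys): 2.7 per 1000.
Codon 2 GAU (Asp): 17.1 per 1000.
Codon 3 UAC (Tyr): 3.6 per 1000.
Codon 4 AUU (Ile): 7.2 per 1000.
Codon 5 ACC (Thr): 38.6 per 1000.
Codon 6 AAG (Lys): 6.7 per 1000.
Codon 7 GCU (Ala): 32.2 per 1000.
Lowest frequency is 2.7 at codon 1.

1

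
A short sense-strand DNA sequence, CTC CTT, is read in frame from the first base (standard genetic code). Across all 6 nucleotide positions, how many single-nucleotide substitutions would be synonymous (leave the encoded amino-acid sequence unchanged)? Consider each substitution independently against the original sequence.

6

Codon 1 (CTC, Leu): 3 synonymous substitutions.
Codon 2 (CTT, Leu): 3 synonymous substitutions.
Total: 3 + 3 = 6.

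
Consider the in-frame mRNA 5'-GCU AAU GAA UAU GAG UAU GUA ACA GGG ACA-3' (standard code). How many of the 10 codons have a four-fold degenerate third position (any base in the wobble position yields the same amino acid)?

5

Codon 1 GCU (Ala): third position 4-fold.
Codon 2 AAU (Asn): third position 2-fold.
Codon 3 GAA (Glu): third position 2-fold.
Codon 4 UAU (Tyr): third position 2-fold.
Codon 5 GAG (Glu): third position 2-fold.
Codon 6 UAU (Tyr): third position 2-fold.
Codon 7 GUA (Val): third position 4-fold.
Codon 8 ACA (Thr): third position 4-fold.
Codon 9 GGG (Gly): third position 4-fold.
Codon 10 ACA (Thr): third position 4-fold.
Four-fold degenerate third positions: 5.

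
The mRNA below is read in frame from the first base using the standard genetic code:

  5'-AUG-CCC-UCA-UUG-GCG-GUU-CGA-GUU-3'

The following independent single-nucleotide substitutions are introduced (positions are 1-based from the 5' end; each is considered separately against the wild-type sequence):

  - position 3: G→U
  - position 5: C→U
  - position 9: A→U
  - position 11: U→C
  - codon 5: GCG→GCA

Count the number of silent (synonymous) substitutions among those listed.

Codon 1: AUG (Met) → AUU (Ile) — missense.
Codon 2: CCC (Pro) → CUC (Leu) — missense.
Codon 3: UCA (Ser) → UCU (Ser) — synonymous.
Codon 4: UUG (Leu) → UCG (Ser) — missense.
Codon 5: GCG (Ala) → GCA (Ala) — synonymous.
Synonymous: 2 of 5.

2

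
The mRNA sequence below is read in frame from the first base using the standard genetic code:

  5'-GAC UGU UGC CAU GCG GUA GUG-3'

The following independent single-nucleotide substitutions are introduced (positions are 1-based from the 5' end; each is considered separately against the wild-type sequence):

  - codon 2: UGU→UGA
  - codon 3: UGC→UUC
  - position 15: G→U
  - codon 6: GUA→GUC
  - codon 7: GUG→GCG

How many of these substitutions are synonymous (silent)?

Codon 2: UGU (Cys) → UGA (Stop) — nonsense.
Codon 3: UGC (Cys) → UUC (Phe) — missense.
Codon 5: GCG (Ala) → GCU (Ala) — synonymous.
Codon 6: GUA (Val) → GUC (Val) — synonymous.
Codon 7: GUG (Val) → GCG (Ala) — missense.
Synonymous: 2 of 5.

2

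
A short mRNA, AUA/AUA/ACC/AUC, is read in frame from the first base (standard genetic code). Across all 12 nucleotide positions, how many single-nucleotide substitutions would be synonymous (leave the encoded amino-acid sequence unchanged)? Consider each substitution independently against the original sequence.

Codon 1 (AUA, Ile): 2 synonymous substitutions.
Codon 2 (AUA, Ile): 2 synonymous substitutions.
Codon 3 (ACC, Thr): 3 synonymous substitutions.
Codon 4 (AUC, Ile): 2 synonymous substitutions.
Total: 2 + 2 + 3 + 2 = 9.

9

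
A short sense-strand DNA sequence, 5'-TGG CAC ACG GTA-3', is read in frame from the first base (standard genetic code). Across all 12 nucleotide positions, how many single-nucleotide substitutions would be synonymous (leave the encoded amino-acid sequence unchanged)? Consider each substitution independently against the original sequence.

7

Codon 1 (TGG, Trp): 0 synonymous substitutions.
Codon 2 (CAC, His): 1 synonymous substitution.
Codon 3 (ACG, Thr): 3 synonymous substitutions.
Codon 4 (GTA, Val): 3 synonymous substitutions.
Total: 0 + 1 + 3 + 3 = 7.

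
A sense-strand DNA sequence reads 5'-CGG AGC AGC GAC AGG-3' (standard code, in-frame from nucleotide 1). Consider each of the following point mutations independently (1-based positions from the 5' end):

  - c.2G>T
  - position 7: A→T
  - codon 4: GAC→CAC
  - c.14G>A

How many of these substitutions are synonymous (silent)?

0

Codon 1: CGG (Arg) → CTG (Leu) — missense.
Codon 3: AGC (Ser) → TGC (Cys) — missense.
Codon 4: GAC (Asp) → CAC (His) — missense.
Codon 5: AGG (Arg) → AAG (Lys) — missense.
Synonymous: 0 of 4.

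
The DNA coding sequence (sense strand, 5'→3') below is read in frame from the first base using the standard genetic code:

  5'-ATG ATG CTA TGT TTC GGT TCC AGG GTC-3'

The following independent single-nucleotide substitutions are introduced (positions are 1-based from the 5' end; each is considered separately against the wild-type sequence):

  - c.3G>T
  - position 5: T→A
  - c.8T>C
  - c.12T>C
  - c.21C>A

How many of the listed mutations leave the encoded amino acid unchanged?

2

Codon 1: ATG (Met) → ATT (Ile) — missense.
Codon 2: ATG (Met) → AAG (Lys) — missense.
Codon 3: CTA (Leu) → CCA (Pro) — missense.
Codon 4: TGT (Cys) → TGC (Cys) — synonymous.
Codon 7: TCC (Ser) → TCA (Ser) — synonymous.
Synonymous: 2 of 5.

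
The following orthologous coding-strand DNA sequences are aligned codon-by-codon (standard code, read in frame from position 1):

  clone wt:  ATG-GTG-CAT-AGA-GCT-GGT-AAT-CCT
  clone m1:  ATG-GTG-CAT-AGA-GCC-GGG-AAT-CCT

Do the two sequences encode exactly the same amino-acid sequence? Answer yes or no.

Codon 1: ATG Met / ATG Met — identical.
Codon 2: GTG Val / GTG Val — identical.
Codon 3: CAT His / CAT His — identical.
Codon 4: AGA Arg / AGA Arg — identical.
Codon 5: GCT Ala / GCC Ala — synonymous.
Codon 6: GGT Gly / GGG Gly — synonymous.
Codon 7: AAT Asn / AAT Asn — identical.
Codon 8: CCT Pro / CCT Pro — identical.
Nonsynonymous differences: 0 → same protein.

yes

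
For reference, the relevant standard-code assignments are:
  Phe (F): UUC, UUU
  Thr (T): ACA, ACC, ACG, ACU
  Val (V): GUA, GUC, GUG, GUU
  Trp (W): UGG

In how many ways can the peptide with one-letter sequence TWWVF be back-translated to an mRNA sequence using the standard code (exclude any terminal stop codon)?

32

Thr: 4 codons.
Trp: 1 codon.
Trp: 1 codon.
Val: 4 codons.
Phe: 2 codons.
4 × 1 × 1 × 4 × 2 = 32.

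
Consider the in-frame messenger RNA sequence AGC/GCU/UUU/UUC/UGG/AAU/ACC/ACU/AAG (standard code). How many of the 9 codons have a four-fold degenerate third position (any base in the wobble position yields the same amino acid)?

3

Codon 1 AGC (Ser): third position 2-fold.
Codon 2 GCU (Ala): third position 4-fold.
Codon 3 UUU (Phe): third position 2-fold.
Codon 4 UUC (Phe): third position 2-fold.
Codon 5 UGG (Trp): third position 1-fold.
Codon 6 AAU (Asn): third position 2-fold.
Codon 7 ACC (Thr): third position 4-fold.
Codon 8 ACU (Thr): third position 4-fold.
Codon 9 AAG (Lys): third position 2-fold.
Four-fold degenerate third positions: 3.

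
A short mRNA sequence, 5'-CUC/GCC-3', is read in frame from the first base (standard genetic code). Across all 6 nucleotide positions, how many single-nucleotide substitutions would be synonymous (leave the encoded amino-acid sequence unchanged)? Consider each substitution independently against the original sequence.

6

Codon 1 (CUC, Leu): 3 synonymous substitutions.
Codon 2 (GCC, Ala): 3 synonymous substitutions.
Total: 3 + 3 = 6.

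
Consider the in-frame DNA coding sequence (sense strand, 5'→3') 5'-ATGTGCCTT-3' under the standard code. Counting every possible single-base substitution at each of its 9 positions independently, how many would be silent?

Codon 1 (ATG, Met): 0 synonymous substitutions.
Codon 2 (TGC, Cys): 1 synonymous substitution.
Codon 3 (CTT, Leu): 3 synonymous substitutions.
Total: 0 + 1 + 3 = 4.

4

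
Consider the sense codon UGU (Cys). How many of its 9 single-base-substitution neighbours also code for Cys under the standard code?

1

Position 1: none → 0 synonymous.
Position 2: none → 0 synonymous.
Position 3: UGC → 1 synonymous.
Total: 0 + 0 + 1 = 1.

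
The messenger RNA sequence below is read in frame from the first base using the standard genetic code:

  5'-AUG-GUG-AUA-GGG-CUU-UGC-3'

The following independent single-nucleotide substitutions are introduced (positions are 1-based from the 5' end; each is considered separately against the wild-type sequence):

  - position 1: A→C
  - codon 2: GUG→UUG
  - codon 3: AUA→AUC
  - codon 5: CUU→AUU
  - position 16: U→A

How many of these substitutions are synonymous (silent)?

1

Codon 1: AUG (Met) → CUG (Leu) — missense.
Codon 2: GUG (Val) → UUG (Leu) — missense.
Codon 3: AUA (Ile) → AUC (Ile) — synonymous.
Codon 5: CUU (Leu) → AUU (Ile) — missense.
Codon 6: UGC (Cys) → AGC (Ser) — missense.
Synonymous: 1 of 5.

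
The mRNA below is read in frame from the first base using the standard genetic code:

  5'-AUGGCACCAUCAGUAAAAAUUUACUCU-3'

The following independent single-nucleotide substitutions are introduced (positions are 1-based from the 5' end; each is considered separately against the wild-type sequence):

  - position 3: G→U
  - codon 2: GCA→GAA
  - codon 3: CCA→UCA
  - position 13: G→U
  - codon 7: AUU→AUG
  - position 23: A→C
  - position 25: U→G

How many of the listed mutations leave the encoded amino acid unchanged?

0

Codon 1: AUG (Met) → AUU (Ile) — missense.
Codon 2: GCA (Ala) → GAA (Glu) — missense.
Codon 3: CCA (Pro) → UCA (Ser) — missense.
Codon 5: GUA (Val) → UUA (Leu) — missense.
Codon 7: AUU (Ile) → AUG (Met) — missense.
Codon 8: UAC (Tyr) → UCC (Ser) — missense.
Codon 9: UCU (Ser) → GCU (Ala) — missense.
Synonymous: 0 of 7.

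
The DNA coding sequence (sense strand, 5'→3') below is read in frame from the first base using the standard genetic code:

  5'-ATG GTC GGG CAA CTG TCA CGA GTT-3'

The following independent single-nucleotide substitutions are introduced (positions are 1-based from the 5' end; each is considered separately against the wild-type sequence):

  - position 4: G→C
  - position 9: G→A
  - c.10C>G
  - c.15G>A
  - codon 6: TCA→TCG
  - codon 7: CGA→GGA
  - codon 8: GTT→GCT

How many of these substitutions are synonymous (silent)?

3

Codon 2: GTC (Val) → CTC (Leu) — missense.
Codon 3: GGG (Gly) → GGA (Gly) — synonymous.
Codon 4: CAA (Gln) → GAA (Glu) — missense.
Codon 5: CTG (Leu) → CTA (Leu) — synonymous.
Codon 6: TCA (Ser) → TCG (Ser) — synonymous.
Codon 7: CGA (Arg) → GGA (Gly) — missense.
Codon 8: GTT (Val) → GCT (Ala) — missense.
Synonymous: 3 of 7.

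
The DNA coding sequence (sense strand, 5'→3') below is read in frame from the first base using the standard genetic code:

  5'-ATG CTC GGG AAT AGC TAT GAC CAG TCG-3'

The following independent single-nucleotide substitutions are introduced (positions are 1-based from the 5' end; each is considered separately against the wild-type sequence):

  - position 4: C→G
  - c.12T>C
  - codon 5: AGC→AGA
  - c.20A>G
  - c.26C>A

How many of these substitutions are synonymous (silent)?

Codon 2: CTC (Leu) → GTC (Val) — missense.
Codon 4: AAT (Asn) → AAC (Asn) — synonymous.
Codon 5: AGC (Ser) → AGA (Arg) — missense.
Codon 7: GAC (Asp) → GGC (Gly) — missense.
Codon 9: TCG (Ser) → TAG (Stop) — nonsense.
Synonymous: 1 of 5.

1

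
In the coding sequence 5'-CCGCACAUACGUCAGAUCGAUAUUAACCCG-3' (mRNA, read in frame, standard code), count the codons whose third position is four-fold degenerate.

Codon 1 CCG (Pro): third position 4-fold.
Codon 2 CAC (His): third position 2-fold.
Codon 3 AUA (Ile): third position 3-fold.
Codon 4 CGU (Arg): third position 4-fold.
Codon 5 CAG (Gln): third position 2-fold.
Codon 6 AUC (Ile): third position 3-fold.
Codon 7 GAU (Asp): third position 2-fold.
Codon 8 AUU (Ile): third position 3-fold.
Codon 9 AAC (Asn): third position 2-fold.
Codon 10 CCG (Pro): third position 4-fold.
Four-fold degenerate third positions: 3.

3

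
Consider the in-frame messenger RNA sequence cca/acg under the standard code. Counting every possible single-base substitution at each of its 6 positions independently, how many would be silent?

6

Codon 1 (CCA, Pro): 3 synonymous substitutions.
Codon 2 (ACG, Thr): 3 synonymous substitutions.
Total: 3 + 3 = 6.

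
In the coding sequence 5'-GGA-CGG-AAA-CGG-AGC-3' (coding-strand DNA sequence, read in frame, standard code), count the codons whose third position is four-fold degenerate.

Codon 1 GGA (Gly): third position 4-fold.
Codon 2 CGG (Arg): third position 4-fold.
Codon 3 AAA (Lys): third position 2-fold.
Codon 4 CGG (Arg): third position 4-fold.
Codon 5 AGC (Ser): third position 2-fold.
Four-fold degenerate third positions: 3.

3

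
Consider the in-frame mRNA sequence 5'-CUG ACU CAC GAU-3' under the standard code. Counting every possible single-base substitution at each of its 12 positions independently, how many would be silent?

9

Codon 1 (CUG, Leu): 4 synonymous substitutions.
Codon 2 (ACU, Thr): 3 synonymous substitutions.
Codon 3 (CAC, His): 1 synonymous substitution.
Codon 4 (GAU, Asp): 1 synonymous substitution.
Total: 4 + 3 + 1 + 1 = 9.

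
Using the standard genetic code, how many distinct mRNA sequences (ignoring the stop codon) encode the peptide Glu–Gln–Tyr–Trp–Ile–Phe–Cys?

96

Glu: 2 codons.
Gln: 2 codons.
Tyr: 2 codons.
Trp: 1 codon.
Ile: 3 codons.
Phe: 2 codons.
Cys: 2 codons.
2 × 2 × 2 × 1 × 3 × 2 × 2 = 96.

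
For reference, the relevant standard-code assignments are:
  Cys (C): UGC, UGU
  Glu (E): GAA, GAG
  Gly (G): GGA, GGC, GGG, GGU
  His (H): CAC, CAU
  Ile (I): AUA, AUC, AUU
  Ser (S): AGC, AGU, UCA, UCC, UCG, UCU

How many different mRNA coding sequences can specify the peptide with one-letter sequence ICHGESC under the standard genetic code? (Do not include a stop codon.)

Ile: 3 codons.
Cys: 2 codons.
His: 2 codons.
Gly: 4 codons.
Glu: 2 codons.
Ser: 6 codons.
Cys: 2 codons.
3 × 2 × 2 × 4 × 2 × 6 × 2 = 1152.

1152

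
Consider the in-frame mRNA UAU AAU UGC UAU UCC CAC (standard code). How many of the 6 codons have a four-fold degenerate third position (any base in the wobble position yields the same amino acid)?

1

Codon 1 UAU (Tyr): third position 2-fold.
Codon 2 AAU (Asn): third position 2-fold.
Codon 3 UGC (Cys): third position 2-fold.
Codon 4 UAU (Tyr): third position 2-fold.
Codon 5 UCC (Ser): third position 4-fold.
Codon 6 CAC (His): third position 2-fold.
Four-fold degenerate third positions: 1.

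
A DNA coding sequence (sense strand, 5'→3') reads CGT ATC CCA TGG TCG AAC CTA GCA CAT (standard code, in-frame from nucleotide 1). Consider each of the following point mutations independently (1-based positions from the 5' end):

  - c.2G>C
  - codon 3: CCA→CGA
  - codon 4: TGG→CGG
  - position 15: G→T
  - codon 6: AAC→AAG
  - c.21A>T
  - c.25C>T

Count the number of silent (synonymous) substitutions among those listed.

2

Codon 1: CGT (Arg) → CCT (Pro) — missense.
Codon 3: CCA (Pro) → CGA (Arg) — missense.
Codon 4: TGG (Trp) → CGG (Arg) — missense.
Codon 5: TCG (Ser) → TCT (Ser) — synonymous.
Codon 6: AAC (Asn) → AAG (Lys) — missense.
Codon 7: CTA (Leu) → CTT (Leu) — synonymous.
Codon 9: CAT (His) → TAT (Tyr) — missense.
Synonymous: 2 of 7.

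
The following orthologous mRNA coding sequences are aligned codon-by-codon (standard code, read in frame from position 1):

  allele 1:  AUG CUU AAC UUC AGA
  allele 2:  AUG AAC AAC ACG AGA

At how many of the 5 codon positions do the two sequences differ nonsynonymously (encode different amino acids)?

Codon 1: AUG Met / AUG Met — identical.
Codon 2: CUU Leu / AAC Asn — nonsynonymous.
Codon 3: AAC Asn / AAC Asn — identical.
Codon 4: UUC Phe / ACG Thr — nonsynonymous.
Codon 5: AGA Arg / AGA Arg — identical.
Nonsynonymous differences: 2.

2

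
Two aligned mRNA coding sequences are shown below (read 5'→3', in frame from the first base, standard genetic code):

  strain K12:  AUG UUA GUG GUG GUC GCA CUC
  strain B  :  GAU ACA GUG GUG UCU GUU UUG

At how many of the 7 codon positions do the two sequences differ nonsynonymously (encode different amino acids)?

Codon 1: AUG Met / GAU Asp — nonsynonymous.
Codon 2: UUA Leu / ACA Thr — nonsynonymous.
Codon 3: GUG Val / GUG Val — identical.
Codon 4: GUG Val / GUG Val — identical.
Codon 5: GUC Val / UCU Ser — nonsynonymous.
Codon 6: GCA Ala / GUU Val — nonsynonymous.
Codon 7: CUC Leu / UUG Leu — synonymous.
Nonsynonymous differences: 4.

4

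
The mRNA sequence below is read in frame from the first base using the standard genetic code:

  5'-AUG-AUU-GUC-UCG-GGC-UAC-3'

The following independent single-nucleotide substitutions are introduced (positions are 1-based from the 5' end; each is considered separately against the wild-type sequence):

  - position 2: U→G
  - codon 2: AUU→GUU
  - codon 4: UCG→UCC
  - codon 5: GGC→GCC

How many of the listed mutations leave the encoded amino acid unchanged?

1

Codon 1: AUG (Met) → AGG (Arg) — missense.
Codon 2: AUU (Ile) → GUU (Val) — missense.
Codon 4: UCG (Ser) → UCC (Ser) — synonymous.
Codon 5: GGC (Gly) → GCC (Ala) — missense.
Synonymous: 1 of 4.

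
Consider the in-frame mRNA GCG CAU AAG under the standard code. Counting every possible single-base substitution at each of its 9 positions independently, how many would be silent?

Codon 1 (GCG, Ala): 3 synonymous substitutions.
Codon 2 (CAU, His): 1 synonymous substitution.
Codon 3 (AAG, Lys): 1 synonymous substitution.
Total: 3 + 1 + 1 = 5.

5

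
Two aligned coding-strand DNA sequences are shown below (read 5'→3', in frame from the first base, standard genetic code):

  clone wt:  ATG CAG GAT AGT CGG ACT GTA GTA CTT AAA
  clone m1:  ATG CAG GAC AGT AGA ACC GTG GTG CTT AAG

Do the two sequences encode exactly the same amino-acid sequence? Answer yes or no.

Codon 1: ATG Met / ATG Met — identical.
Codon 2: CAG Gln / CAG Gln — identical.
Codon 3: GAT Asp / GAC Asp — synonymous.
Codon 4: AGT Ser / AGT Ser — identical.
Codon 5: CGG Arg / AGA Arg — synonymous.
Codon 6: ACT Thr / ACC Thr — synonymous.
Codon 7: GTA Val / GTG Val — synonymous.
Codon 8: GTA Val / GTG Val — synonymous.
Codon 9: CTT Leu / CTT Leu — identical.
Codon 10: AAA Lys / AAG Lys — synonymous.
Nonsynonymous differences: 0 → same protein.

yes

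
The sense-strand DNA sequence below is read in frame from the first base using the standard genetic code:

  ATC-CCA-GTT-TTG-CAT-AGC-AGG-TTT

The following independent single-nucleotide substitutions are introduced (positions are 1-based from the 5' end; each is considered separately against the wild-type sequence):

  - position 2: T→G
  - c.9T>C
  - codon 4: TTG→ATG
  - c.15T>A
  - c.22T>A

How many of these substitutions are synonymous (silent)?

Codon 1: ATC (Ile) → AGC (Ser) — missense.
Codon 3: GTT (Val) → GTC (Val) — synonymous.
Codon 4: TTG (Leu) → ATG (Met) — missense.
Codon 5: CAT (His) → CAA (Gln) — missense.
Codon 8: TTT (Phe) → ATT (Ile) — missense.
Synonymous: 1 of 5.

1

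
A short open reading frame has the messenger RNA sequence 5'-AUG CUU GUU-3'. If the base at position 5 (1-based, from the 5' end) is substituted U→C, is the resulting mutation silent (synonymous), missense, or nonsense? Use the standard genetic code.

Position 5 falls in codon 2: CUU → Leu.
After the substitution the codon is CCU → Pro.
Leu ≠ Pro, so this is a missense mutation.

missense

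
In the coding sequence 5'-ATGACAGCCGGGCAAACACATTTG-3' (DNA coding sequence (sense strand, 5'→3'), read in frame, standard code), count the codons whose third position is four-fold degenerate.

Codon 1 ATG (Met): third position 1-fold.
Codon 2 ACA (Thr): third position 4-fold.
Codon 3 GCC (Ala): third position 4-fold.
Codon 4 GGG (Gly): third position 4-fold.
Codon 5 CAA (Gln): third position 2-fold.
Codon 6 ACA (Thr): third position 4-fold.
Codon 7 CAT (His): third position 2-fold.
Codon 8 TTG (Leu): third position 2-fold.
Four-fold degenerate third positions: 4.

4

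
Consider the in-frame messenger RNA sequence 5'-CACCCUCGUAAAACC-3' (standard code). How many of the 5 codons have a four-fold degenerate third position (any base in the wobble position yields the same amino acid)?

Codon 1 CAC (His): third position 2-fold.
Codon 2 CCU (Pro): third position 4-fold.
Codon 3 CGU (Arg): third position 4-fold.
Codon 4 AAA (Lys): third position 2-fold.
Codon 5 ACC (Thr): third position 4-fold.
Four-fold degenerate third positions: 3.

3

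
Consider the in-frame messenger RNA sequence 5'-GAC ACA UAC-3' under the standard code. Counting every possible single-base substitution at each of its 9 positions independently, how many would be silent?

5

Codon 1 (GAC, Asp): 1 synonymous substitution.
Codon 2 (ACA, Thr): 3 synonymous substitutions.
Codon 3 (UAC, Tyr): 1 synonymous substitution.
Total: 1 + 3 + 1 = 5.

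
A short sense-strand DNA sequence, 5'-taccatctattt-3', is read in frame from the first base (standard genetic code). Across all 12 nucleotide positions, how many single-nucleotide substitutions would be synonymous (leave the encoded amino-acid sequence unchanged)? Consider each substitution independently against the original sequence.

7

Codon 1 (TAC, Tyr): 1 synonymous substitution.
Codon 2 (CAT, His): 1 synonymous substitution.
Codon 3 (CTA, Leu): 4 synonymous substitutions.
Codon 4 (TTT, Phe): 1 synonymous substitution.
Total: 1 + 1 + 4 + 1 = 7.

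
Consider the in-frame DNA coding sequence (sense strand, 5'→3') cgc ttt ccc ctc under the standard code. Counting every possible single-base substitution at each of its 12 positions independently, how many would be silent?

Codon 1 (CGC, Arg): 3 synonymous substitutions.
Codon 2 (TTT, Phe): 1 synonymous substitution.
Codon 3 (CCC, Pro): 3 synonymous substitutions.
Codon 4 (CTC, Leu): 3 synonymous substitutions.
Total: 3 + 1 + 3 + 3 = 10.

10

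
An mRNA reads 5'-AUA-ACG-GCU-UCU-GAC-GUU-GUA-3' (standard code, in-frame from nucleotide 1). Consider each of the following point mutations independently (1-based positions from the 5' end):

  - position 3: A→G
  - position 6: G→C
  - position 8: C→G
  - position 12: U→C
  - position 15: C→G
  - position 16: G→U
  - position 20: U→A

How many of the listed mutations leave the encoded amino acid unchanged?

2

Codon 1: AUA (Ile) → AUG (Met) — missense.
Codon 2: ACG (Thr) → ACC (Thr) — synonymous.
Codon 3: GCU (Ala) → GGU (Gly) — missense.
Codon 4: UCU (Ser) → UCC (Ser) — synonymous.
Codon 5: GAC (Asp) → GAG (Glu) — missense.
Codon 6: GUU (Val) → UUU (Phe) — missense.
Codon 7: GUA (Val) → GAA (Glu) — missense.
Synonymous: 2 of 7.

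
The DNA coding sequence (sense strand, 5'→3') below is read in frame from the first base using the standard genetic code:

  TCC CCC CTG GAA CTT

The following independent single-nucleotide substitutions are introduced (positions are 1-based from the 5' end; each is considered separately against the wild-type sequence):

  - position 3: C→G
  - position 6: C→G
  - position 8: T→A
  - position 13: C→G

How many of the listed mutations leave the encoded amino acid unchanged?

2

Codon 1: TCC (Ser) → TCG (Ser) — synonymous.
Codon 2: CCC (Pro) → CCG (Pro) — synonymous.
Codon 3: CTG (Leu) → CAG (Gln) — missense.
Codon 5: CTT (Leu) → GTT (Val) — missense.
Synonymous: 2 of 4.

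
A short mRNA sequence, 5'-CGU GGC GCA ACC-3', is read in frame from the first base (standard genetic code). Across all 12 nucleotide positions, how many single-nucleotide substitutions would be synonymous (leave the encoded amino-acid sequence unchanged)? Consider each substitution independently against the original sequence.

12

Codon 1 (CGU, Arg): 3 synonymous substitutions.
Codon 2 (GGC, Gly): 3 synonymous substitutions.
Codon 3 (GCA, Ala): 3 synonymous substitutions.
Codon 4 (ACC, Thr): 3 synonymous substitutions.
Total: 3 + 3 + 3 + 3 = 12.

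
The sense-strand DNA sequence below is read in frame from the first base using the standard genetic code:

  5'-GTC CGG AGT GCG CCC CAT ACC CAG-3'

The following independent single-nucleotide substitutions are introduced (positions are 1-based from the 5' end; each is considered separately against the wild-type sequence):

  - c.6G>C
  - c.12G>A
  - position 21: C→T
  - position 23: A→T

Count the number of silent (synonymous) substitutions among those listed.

Codon 2: CGG (Arg) → CGC (Arg) — synonymous.
Codon 4: GCG (Ala) → GCA (Ala) — synonymous.
Codon 7: ACC (Thr) → ACT (Thr) — synonymous.
Codon 8: CAG (Gln) → CTG (Leu) — missense.
Synonymous: 3 of 4.

3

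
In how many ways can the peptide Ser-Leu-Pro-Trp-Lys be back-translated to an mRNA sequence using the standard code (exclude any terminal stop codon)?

Ser: 6 codons.
Leu: 6 codons.
Pro: 4 codons.
Trp: 1 codon.
Lys: 2 codons.
6 × 6 × 4 × 1 × 2 = 288.

288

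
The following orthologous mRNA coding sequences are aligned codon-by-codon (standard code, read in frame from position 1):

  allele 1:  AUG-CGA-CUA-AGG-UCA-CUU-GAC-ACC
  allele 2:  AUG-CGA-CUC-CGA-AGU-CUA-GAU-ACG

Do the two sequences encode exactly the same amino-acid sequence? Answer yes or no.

yes

Codon 1: AUG Met / AUG Met — identical.
Codon 2: CGA Arg / CGA Arg — identical.
Codon 3: CUA Leu / CUC Leu — synonymous.
Codon 4: AGG Arg / CGA Arg — synonymous.
Codon 5: UCA Ser / AGU Ser — synonymous.
Codon 6: CUU Leu / CUA Leu — synonymous.
Codon 7: GAC Asp / GAU Asp — synonymous.
Codon 8: ACC Thr / ACG Thr — synonymous.
Nonsynonymous differences: 0 → same protein.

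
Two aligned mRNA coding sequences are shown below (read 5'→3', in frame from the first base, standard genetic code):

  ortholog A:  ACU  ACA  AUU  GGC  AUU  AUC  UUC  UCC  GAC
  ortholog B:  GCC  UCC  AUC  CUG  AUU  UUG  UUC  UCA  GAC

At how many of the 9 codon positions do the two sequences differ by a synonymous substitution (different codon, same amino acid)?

2

Codon 1: ACU Thr / GCC Ala — nonsynonymous.
Codon 2: ACA Thr / UCC Ser — nonsynonymous.
Codon 3: AUU Ile / AUC Ile — synonymous.
Codon 4: GGC Gly / CUG Leu — nonsynonymous.
Codon 5: AUU Ile / AUU Ile — identical.
Codon 6: AUC Ile / UUG Leu — nonsynonymous.
Codon 7: UUC Phe / UUC Phe — identical.
Codon 8: UCC Ser / UCA Ser — synonymous.
Codon 9: GAC Asp / GAC Asp — identical.
Synonymous differences: 2.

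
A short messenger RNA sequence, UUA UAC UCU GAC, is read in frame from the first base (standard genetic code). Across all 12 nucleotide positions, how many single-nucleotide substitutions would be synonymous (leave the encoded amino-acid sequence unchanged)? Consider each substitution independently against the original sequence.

7

Codon 1 (UUA, Leu): 2 synonymous substitutions.
Codon 2 (UAC, Tyr): 1 synonymous substitution.
Codon 3 (UCU, Ser): 3 synonymous substitutions.
Codon 4 (GAC, Asp): 1 synonymous substitution.
Total: 2 + 1 + 3 + 1 = 7.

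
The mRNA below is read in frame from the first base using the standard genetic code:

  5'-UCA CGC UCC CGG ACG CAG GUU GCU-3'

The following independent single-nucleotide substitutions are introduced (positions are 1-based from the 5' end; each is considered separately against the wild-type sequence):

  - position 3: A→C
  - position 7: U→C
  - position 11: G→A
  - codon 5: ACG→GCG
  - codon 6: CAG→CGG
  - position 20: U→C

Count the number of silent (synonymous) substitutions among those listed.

1

Codon 1: UCA (Ser) → UCC (Ser) — synonymous.
Codon 3: UCC (Ser) → CCC (Pro) — missense.
Codon 4: CGG (Arg) → CAG (Gln) — missense.
Codon 5: ACG (Thr) → GCG (Ala) — missense.
Codon 6: CAG (Gln) → CGG (Arg) — missense.
Codon 7: GUU (Val) → GCU (Ala) — missense.
Synonymous: 1 of 6.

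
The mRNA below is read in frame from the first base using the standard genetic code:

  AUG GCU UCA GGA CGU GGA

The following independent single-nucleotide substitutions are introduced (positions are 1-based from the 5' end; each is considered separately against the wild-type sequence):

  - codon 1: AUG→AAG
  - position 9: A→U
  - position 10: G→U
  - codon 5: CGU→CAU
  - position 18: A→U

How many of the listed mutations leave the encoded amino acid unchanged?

2

Codon 1: AUG (Met) → AAG (Lys) — missense.
Codon 3: UCA (Ser) → UCU (Ser) — synonymous.
Codon 4: GGA (Gly) → UGA (Stop) — nonsense.
Codon 5: CGU (Arg) → CAU (His) — missense.
Codon 6: GGA (Gly) → GGU (Gly) — synonymous.
Synonymous: 2 of 5.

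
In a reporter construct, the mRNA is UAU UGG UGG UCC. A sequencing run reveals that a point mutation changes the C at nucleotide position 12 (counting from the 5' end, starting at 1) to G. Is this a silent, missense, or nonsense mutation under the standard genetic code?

Position 12 falls in codon 4: UCC → Ser.
After the substitution the codon is UCG → Ser.
Both encode Ser, so the change is synonymous.

silent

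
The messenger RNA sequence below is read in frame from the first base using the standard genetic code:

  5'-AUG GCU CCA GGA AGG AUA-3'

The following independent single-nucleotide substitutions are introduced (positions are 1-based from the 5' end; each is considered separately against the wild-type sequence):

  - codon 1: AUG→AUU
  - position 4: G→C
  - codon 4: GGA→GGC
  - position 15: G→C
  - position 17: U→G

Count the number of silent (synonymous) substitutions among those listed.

Codon 1: AUG (Met) → AUU (Ile) — missense.
Codon 2: GCU (Ala) → CCU (Pro) — missense.
Codon 4: GGA (Gly) → GGC (Gly) — synonymous.
Codon 5: AGG (Arg) → AGC (Ser) — missense.
Codon 6: AUA (Ile) → AGA (Arg) — missense.
Synonymous: 1 of 5.

1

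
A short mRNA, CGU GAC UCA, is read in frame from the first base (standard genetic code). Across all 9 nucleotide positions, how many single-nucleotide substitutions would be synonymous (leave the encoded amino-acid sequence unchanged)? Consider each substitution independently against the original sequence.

7

Codon 1 (CGU, Arg): 3 synonymous substitutions.
Codon 2 (GAC, Asp): 1 synonymous substitution.
Codon 3 (UCA, Ser): 3 synonymous substitutions.
Total: 3 + 1 + 3 = 7.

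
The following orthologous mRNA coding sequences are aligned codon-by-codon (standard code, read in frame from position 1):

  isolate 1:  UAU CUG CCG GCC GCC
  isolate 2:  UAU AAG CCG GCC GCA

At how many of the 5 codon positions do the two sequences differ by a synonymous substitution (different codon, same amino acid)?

1

Codon 1: UAU Tyr / UAU Tyr — identical.
Codon 2: CUG Leu / AAG Lys — nonsynonymous.
Codon 3: CCG Pro / CCG Pro — identical.
Codon 4: GCC Ala / GCC Ala — identical.
Codon 5: GCC Ala / GCA Ala — synonymous.
Synonymous differences: 1.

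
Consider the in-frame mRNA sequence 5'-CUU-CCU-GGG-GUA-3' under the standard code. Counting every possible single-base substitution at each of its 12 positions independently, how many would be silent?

12

Codon 1 (CUU, Leu): 3 synonymous substitutions.
Codon 2 (CCU, Pro): 3 synonymous substitutions.
Codon 3 (GGG, Gly): 3 synonymous substitutions.
Codon 4 (GUA, Val): 3 synonymous substitutions.
Total: 3 + 3 + 3 + 3 = 12.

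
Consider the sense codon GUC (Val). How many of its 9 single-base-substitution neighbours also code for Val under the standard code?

Position 1: none → 0 synonymous.
Position 2: none → 0 synonymous.
Position 3: GUU, GUA, GUG → 3 synonymous.
Total: 0 + 0 + 3 = 3.

3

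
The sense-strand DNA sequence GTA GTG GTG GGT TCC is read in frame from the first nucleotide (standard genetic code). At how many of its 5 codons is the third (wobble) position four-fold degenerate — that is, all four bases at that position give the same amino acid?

Codon 1 GTA (Val): third position 4-fold.
Codon 2 GTG (Val): third position 4-fold.
Codon 3 GTG (Val): third position 4-fold.
Codon 4 GGT (Gly): third position 4-fold.
Codon 5 TCC (Ser): third position 4-fold.
Four-fold degenerate third positions: 5.

5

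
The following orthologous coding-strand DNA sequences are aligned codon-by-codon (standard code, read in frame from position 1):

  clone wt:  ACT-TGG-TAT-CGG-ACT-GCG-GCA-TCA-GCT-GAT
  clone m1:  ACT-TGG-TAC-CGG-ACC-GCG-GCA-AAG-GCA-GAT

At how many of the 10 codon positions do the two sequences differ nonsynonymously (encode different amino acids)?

Codon 1: ACT Thr / ACT Thr — identical.
Codon 2: TGG Trp / TGG Trp — identical.
Codon 3: TAT Tyr / TAC Tyr — synonymous.
Codon 4: CGG Arg / CGG Arg — identical.
Codon 5: ACT Thr / ACC Thr — synonymous.
Codon 6: GCG Ala / GCG Ala — identical.
Codon 7: GCA Ala / GCA Ala — identical.
Codon 8: TCA Ser / AAG Lys — nonsynonymous.
Codon 9: GCT Ala / GCA Ala — synonymous.
Codon 10: GAT Asp / GAT Asp — identical.
Nonsynonymous differences: 1.

1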